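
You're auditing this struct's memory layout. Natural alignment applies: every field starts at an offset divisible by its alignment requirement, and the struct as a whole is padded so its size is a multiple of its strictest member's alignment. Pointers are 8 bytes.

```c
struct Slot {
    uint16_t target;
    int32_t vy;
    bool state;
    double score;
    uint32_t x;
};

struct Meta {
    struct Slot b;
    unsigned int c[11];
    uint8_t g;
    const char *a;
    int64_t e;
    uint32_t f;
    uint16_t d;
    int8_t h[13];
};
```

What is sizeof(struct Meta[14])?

Slot: target at 0 (size 2, align 2) → ends 2; pad 2 to align 4 for vy; vy at 4 (size 4, align 4) → ends 8; state at 8 (size 1, align 1) → ends 9; pad 7 to align 8 for score; score at 16 (size 8, align 8) → ends 24; x at 24 (size 4, align 4) → ends 28; tail pad 4 to reach multiple of 8; total 32 bytes, alignment 8
b at 0 (size 32, align 8) → ends 32
c at 32 (size 44, align 4) → ends 76
g at 76 (size 1, align 1) → ends 77
pad 3 to align 8 for a
a at 80 (size 8, align 8) → ends 88
e at 88 (size 8, align 8) → ends 96
f at 96 (size 4, align 4) → ends 100
d at 100 (size 2, align 2) → ends 102
h at 102 (size 13, align 1) → ends 115
tail pad 5 to reach multiple of 8
total 120 bytes, alignment 8
array of 14: 14 × 120 = 1680

1680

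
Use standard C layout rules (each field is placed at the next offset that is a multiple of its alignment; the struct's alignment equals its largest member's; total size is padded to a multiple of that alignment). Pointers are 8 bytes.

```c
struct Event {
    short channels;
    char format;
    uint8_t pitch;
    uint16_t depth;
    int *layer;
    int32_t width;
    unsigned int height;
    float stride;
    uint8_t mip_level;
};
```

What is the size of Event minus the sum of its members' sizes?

0..2  channels  (2B, 2-aligned)
2..3  format  (1B, 1-aligned)
3..4  pitch  (1B, 1-aligned)
4..6  depth  (2B, 2-aligned)
6..8  -- padding (2B)
8..16  layer  (8B, 8-aligned)
16..20  width  (4B, 4-aligned)
20..24  height  (4B, 4-aligned)
24..28  stride  (4B, 4-aligned)
28..29  mip_level  (1B, 1-aligned)
29..32  -- tail padding (3B)
sizeof = 32, alignof = 8
data bytes 27, size 32 → padding 5

5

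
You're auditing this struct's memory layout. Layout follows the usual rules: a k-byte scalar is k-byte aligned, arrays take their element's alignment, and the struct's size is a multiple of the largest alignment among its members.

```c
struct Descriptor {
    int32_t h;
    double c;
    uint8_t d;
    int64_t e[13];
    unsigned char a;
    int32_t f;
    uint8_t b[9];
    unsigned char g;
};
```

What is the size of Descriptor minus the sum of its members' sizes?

@0: h [4B, align 4] → 4
+4 pad (align 8)
@8: c [8B, align 8] → 16
@16: d [1B, align 1] → 17
+7 pad (align 8)
@24: e [104B, align 8] → 128
@128: a [1B, align 1] → 129
+3 pad (align 4)
@132: f [4B, align 4] → 136
@136: b [9B, align 1] → 145
@145: g [1B, align 1] → 146
+6 tail pad (align 8)
size 152, align 8
data bytes 132, size 152 → padding 20

20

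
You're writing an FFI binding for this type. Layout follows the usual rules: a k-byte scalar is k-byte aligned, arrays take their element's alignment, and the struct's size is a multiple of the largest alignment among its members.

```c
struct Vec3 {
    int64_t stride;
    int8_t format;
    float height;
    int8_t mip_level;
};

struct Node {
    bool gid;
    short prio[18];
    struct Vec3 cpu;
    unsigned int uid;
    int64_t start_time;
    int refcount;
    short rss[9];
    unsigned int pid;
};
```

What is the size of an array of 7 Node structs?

784

Vec3: 0..8  stride  (8B, 8-aligned); 8..9  format  (1B, 1-aligned); 9..12  -- padding (3B); 12..16  height  (4B, 4-aligned); 16..17  mip_level  (1B, 1-aligned); 17..24  -- tail padding (7B); sizeof = 24, alignof = 8
0..1  gid  (1B, 1-aligned)
1..2  -- padding (1B)
2..38  prio  (36B, 2-aligned)
38..40  -- padding (2B)
40..64  cpu  (24B, 8-aligned)
64..68  uid  (4B, 4-aligned)
68..72  -- padding (4B)
72..80  start_time  (8B, 8-aligned)
80..84  refcount  (4B, 4-aligned)
84..102  rss  (18B, 2-aligned)
102..104  -- padding (2B)
104..108  pid  (4B, 4-aligned)
108..112  -- tail padding (4B)
sizeof = 112, alignof = 8
array of 7: 7 × 112 = 784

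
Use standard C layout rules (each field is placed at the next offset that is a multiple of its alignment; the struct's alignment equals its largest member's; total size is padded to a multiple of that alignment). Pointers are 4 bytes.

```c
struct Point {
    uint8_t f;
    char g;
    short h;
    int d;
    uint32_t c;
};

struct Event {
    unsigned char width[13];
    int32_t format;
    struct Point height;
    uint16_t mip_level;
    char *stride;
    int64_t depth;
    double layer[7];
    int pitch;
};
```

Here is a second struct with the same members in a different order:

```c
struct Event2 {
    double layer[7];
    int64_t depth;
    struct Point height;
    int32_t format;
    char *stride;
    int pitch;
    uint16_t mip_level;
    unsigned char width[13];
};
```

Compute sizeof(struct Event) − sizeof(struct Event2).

Point: f at 0 (size 1, align 1) → ends 1; g at 1 (size 1, align 1) → ends 2; h at 2 (size 2, align 2) → ends 4; d at 4 (size 4, align 4) → ends 8; c at 8 (size 4, align 4) → ends 12; total 12 bytes, alignment 4
width at 0 (size 13, align 1) → ends 13
pad 3 to align 4 for format
format at 16 (size 4, align 4) → ends 20
height at 20 (size 12, align 4) → ends 32
mip_level at 32 (size 2, align 2) → ends 34
pad 2 to align 4 for stride
stride at 36 (size 4, align 4) → ends 40
depth at 40 (size 8, align 8) → ends 48
layer at 48 (size 56, align 8) → ends 104
pitch at 104 (size 4, align 4) → ends 108
tail pad 4 to reach multiple of 8
total 112 bytes, alignment 8
— Event2 —
layer at 0 (size 56, align 8) → ends 56
depth at 56 (size 8, align 8) → ends 64
height at 64 (size 12, align 4) → ends 76
format at 76 (size 4, align 4) → ends 80
stride at 80 (size 4, align 4) → ends 84
pitch at 84 (size 4, align 4) → ends 88
mip_level at 88 (size 2, align 2) → ends 90
width at 90 (size 13, align 1) → ends 103
tail pad 1 to reach multiple of 8
total 104 bytes, alignment 8
112 − 104 = 8

8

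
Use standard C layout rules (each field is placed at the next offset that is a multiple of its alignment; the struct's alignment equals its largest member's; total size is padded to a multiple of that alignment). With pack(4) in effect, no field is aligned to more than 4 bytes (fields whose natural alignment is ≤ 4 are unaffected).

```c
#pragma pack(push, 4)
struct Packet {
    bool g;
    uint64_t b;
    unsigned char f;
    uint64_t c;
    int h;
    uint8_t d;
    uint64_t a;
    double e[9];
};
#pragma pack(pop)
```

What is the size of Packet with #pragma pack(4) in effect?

112

@0: g [1B, align 1] → 1
+3 pad (align 4)
@4: b [8B, align 4] → 12
@12: f [1B, align 1] → 13
+3 pad (align 4)
@16: c [8B, align 4] → 24
@24: h [4B, align 4] → 28
@28: d [1B, align 1] → 29
+3 pad (align 4)
@32: a [8B, align 4] → 40
@40: e [72B, align 4] → 112
size 112, align 4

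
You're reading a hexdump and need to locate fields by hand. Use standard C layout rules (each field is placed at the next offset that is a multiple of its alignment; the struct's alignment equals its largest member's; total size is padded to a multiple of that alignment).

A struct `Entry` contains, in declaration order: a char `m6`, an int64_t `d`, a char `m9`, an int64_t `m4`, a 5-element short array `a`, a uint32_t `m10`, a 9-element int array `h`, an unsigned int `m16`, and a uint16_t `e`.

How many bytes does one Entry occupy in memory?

@0: m6 [1B, align 1] → 1
+7 pad (align 8)
@8: d [8B, align 8] → 16
@16: m9 [1B, align 1] → 17
+7 pad (align 8)
@24: m4 [8B, align 8] → 32
@32: a [10B, align 2] → 42
+2 pad (align 4)
@44: m10 [4B, align 4] → 48
@48: h [36B, align 4] → 84
@84: m16 [4B, align 4] → 88
@88: e [2B, align 2] → 90
+6 tail pad (align 8)
size 96, align 8

96 bytes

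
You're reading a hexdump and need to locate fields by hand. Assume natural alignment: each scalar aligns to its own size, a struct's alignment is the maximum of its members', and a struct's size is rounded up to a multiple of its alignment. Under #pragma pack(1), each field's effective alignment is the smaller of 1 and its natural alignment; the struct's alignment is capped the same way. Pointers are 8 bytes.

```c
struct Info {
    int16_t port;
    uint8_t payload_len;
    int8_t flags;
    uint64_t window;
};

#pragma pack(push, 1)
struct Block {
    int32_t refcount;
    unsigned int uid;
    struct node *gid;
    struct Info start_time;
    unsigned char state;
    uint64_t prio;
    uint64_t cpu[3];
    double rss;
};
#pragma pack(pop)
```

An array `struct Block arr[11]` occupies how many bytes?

803

Info: 0..2  port  (2B, 2-aligned); 2..3  payload_len  (1B, 1-aligned); 3..4  flags  (1B, 1-aligned); 4..8  -- padding (4B); 8..16  window  (8B, 8-aligned); sizeof = 16, alignof = 8
0..4  refcount  (4B, 1-aligned)
4..8  uid  (4B, 1-aligned)
8..16  gid  (8B, 1-aligned)
16..32  start_time  (16B, 1-aligned)
32..33  state  (1B, 1-aligned)
33..41  prio  (8B, 1-aligned)
41..65  cpu  (24B, 1-aligned)
65..73  rss  (8B, 1-aligned)
sizeof = 73, alignof = 1
array of 11: 11 × 73 = 803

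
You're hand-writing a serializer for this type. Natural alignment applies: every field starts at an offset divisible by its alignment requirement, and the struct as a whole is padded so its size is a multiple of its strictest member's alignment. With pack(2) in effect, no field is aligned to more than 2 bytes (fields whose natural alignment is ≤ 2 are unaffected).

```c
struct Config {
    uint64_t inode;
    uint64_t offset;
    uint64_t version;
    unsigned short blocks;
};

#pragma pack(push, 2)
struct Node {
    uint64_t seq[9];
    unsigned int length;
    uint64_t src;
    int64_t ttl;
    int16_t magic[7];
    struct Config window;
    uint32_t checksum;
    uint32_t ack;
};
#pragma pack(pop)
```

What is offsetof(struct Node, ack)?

Config: @0: inode [8B, align 8] → 8; @8: offset [8B, align 8] → 16; @16: version [8B, align 8] → 24; @24: blocks [2B, align 2] → 26; +6 tail pad (align 8); size 32, align 8
@0: seq [72B, align 2] → 72
@72: length [4B, align 2] → 76
@76: src [8B, align 2] → 84
@84: ttl [8B, align 2] → 92
@92: magic [14B, align 2] → 106
@106: window [32B, align 2] → 138
@138: checksum [4B, align 2] → 142
@142: ack [4B, align 2] → 146

142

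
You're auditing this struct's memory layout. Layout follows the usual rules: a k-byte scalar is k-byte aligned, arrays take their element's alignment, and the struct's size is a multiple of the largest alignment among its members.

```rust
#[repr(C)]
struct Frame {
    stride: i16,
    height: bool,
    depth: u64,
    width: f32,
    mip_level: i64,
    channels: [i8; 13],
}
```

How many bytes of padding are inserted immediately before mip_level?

4

@0: stride [2B, align 2] → 2
@2: height [1B, align 1] → 3
+5 pad (align 8)
@8: depth [8B, align 8] → 16
@16: width [4B, align 4] → 20
+4 pad (align 8)
@24: mip_level [8B, align 8] → 32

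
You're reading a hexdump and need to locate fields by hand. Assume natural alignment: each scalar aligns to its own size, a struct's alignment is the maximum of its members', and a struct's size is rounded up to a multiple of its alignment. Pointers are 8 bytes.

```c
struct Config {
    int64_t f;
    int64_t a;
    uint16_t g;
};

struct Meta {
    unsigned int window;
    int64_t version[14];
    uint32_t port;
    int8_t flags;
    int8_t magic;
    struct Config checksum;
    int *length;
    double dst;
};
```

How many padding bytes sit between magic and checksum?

Config: 0..8  f  (8B, 8-aligned); 8..16  a  (8B, 8-aligned); 16..18  g  (2B, 2-aligned); 18..24  -- tail padding (6B); sizeof = 24, alignof = 8
0..4  window  (4B, 4-aligned)
4..8  -- padding (4B)
8..120  version  (112B, 8-aligned)
120..124  port  (4B, 4-aligned)
124..125  flags  (1B, 1-aligned)
125..126  magic  (1B, 1-aligned)
126..128  -- padding (2B)
128..152  checksum  (24B, 8-aligned)

2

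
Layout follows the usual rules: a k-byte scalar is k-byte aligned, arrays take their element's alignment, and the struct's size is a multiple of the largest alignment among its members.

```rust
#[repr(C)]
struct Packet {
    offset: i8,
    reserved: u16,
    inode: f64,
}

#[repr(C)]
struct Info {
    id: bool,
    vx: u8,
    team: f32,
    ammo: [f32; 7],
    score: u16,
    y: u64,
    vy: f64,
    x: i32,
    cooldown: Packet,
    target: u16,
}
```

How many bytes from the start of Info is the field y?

Packet: 0..1  offset  (1B, 1-aligned); 1..2  -- padding (1B); 2..4  reserved  (2B, 2-aligned); 4..8  -- padding (4B); 8..16  inode  (8B, 8-aligned); sizeof = 16, alignof = 8
0..1  id  (1B, 1-aligned)
1..2  vx  (1B, 1-aligned)
2..4  -- padding (2B)
4..8  team  (4B, 4-aligned)
8..36  ammo  (28B, 4-aligned)
36..38  score  (2B, 2-aligned)
38..40  -- padding (2B)
40..48  y  (8B, 8-aligned)

40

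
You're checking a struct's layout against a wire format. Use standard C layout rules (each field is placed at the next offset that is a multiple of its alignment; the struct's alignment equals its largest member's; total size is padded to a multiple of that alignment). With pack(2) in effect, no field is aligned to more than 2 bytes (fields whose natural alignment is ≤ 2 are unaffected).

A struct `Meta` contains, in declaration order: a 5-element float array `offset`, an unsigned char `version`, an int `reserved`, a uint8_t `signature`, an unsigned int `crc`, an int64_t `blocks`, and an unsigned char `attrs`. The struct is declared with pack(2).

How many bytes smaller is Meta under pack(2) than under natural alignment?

natural layout:
  0..20  offset  (20B, 4-aligned)
  20..21  version  (1B, 1-aligned)
  21..24  -- padding (3B)
  24..28  reserved  (4B, 4-aligned)
  28..29  signature  (1B, 1-aligned)
  29..32  -- padding (3B)
  32..36  crc  (4B, 4-aligned)
  36..40  -- padding (4B)
  40..48  blocks  (8B, 8-aligned)
  48..49  attrs  (1B, 1-aligned)
  49..56  -- tail padding (7B)
  sizeof = 56, alignof = 8
packed(2) layout:
  0..20  offset  (20B, 2-aligned)
  20..21  version  (1B, 1-aligned)
  21..22  -- padding (1B)
  22..26  reserved  (4B, 2-aligned)
  26..27  signature  (1B, 1-aligned)
  27..28  -- padding (1B)
  28..32  crc  (4B, 2-aligned)
  32..40  blocks  (8B, 2-aligned)
  40..41  attrs  (1B, 1-aligned)
  41..42  -- tail padding (1B)
  sizeof = 42, alignof = 2
56 − 42 = 14

14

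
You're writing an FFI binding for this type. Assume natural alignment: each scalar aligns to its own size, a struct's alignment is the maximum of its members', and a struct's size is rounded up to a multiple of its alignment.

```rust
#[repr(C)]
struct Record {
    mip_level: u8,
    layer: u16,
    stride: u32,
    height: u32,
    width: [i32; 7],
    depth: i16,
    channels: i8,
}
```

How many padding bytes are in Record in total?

2

0..1  mip_level  (1B, 1-aligned)
1..2  -- padding (1B)
2..4  layer  (2B, 2-aligned)
4..8  stride  (4B, 4-aligned)
8..12  height  (4B, 4-aligned)
12..40  width  (28B, 4-aligned)
40..42  depth  (2B, 2-aligned)
42..43  channels  (1B, 1-aligned)
43..44  -- tail padding (1B)
sizeof = 44, alignof = 4
data bytes 42, size 44 → padding 2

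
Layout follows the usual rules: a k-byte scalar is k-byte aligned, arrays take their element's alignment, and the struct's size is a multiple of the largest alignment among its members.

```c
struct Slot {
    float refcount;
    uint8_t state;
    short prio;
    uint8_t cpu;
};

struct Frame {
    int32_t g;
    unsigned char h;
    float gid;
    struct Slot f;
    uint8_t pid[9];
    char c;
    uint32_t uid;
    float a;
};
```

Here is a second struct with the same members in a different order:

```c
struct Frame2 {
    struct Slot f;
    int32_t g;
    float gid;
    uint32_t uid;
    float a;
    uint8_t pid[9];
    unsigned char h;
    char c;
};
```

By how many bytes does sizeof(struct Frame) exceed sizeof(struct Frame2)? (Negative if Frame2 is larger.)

Slot: refcount at 0 (size 4, align 4) → ends 4; state at 4 (size 1, align 1) → ends 5; pad 1 to align 2 for prio; prio at 6 (size 2, align 2) → ends 8; cpu at 8 (size 1, align 1) → ends 9; tail pad 3 to reach multiple of 4; total 12 bytes, alignment 4
g at 0 (size 4, align 4) → ends 4
h at 4 (size 1, align 1) → ends 5
pad 3 to align 4 for gid
gid at 8 (size 4, align 4) → ends 12
f at 12 (size 12, align 4) → ends 24
pid at 24 (size 9, align 1) → ends 33
c at 33 (size 1, align 1) → ends 34
pad 2 to align 4 for uid
uid at 36 (size 4, align 4) → ends 40
a at 40 (size 4, align 4) → ends 44
total 44 bytes, alignment 4
— Frame2 —
f at 0 (size 12, align 4) → ends 12
g at 12 (size 4, align 4) → ends 16
gid at 16 (size 4, align 4) → ends 20
uid at 20 (size 4, align 4) → ends 24
a at 24 (size 4, align 4) → ends 28
pid at 28 (size 9, align 1) → ends 37
h at 37 (size 1, align 1) → ends 38
c at 38 (size 1, align 1) → ends 39
tail pad 1 to reach multiple of 4
total 40 bytes, alignment 4
44 − 40 = 4

4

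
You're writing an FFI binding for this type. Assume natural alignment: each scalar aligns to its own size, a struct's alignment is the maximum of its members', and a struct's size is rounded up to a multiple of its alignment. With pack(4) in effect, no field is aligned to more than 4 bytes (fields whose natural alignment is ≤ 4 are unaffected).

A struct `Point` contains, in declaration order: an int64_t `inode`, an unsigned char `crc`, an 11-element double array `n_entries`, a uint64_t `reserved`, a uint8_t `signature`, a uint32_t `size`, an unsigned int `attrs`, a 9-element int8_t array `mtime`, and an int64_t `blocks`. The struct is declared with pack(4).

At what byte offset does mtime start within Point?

120

@0: inode [8B, align 4] → 8
@8: crc [1B, align 1] → 9
+3 pad (align 4)
@12: n_entries [88B, align 4] → 100
@100: reserved [8B, align 4] → 108
@108: signature [1B, align 1] → 109
+3 pad (align 4)
@112: size [4B, align 4] → 116
@116: attrs [4B, align 4] → 120
@120: mtime [9B, align 1] → 129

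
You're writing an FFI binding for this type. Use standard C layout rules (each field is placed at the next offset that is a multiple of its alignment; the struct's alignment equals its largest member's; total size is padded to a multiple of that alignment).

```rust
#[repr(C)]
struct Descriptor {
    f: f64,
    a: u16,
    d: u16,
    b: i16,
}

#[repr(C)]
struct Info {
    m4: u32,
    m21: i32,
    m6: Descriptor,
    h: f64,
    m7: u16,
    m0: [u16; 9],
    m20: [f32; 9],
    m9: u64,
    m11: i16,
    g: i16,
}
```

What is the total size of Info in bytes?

104

Descriptor: @0: f [8B, align 8] → 8; @8: a [2B, align 2] → 10; @10: d [2B, align 2] → 12; @12: b [2B, align 2] → 14; +2 tail pad (align 8); size 16, align 8
@0: m4 [4B, align 4] → 4
@4: m21 [4B, align 4] → 8
@8: m6 [16B, align 8] → 24
@24: h [8B, align 8] → 32
@32: m7 [2B, align 2] → 34
@34: m0 [18B, align 2] → 52
@52: m20 [36B, align 4] → 88
@88: m9 [8B, align 8] → 96
@96: m11 [2B, align 2] → 98
@98: g [2B, align 2] → 100
+4 tail pad (align 8)
size 104, align 8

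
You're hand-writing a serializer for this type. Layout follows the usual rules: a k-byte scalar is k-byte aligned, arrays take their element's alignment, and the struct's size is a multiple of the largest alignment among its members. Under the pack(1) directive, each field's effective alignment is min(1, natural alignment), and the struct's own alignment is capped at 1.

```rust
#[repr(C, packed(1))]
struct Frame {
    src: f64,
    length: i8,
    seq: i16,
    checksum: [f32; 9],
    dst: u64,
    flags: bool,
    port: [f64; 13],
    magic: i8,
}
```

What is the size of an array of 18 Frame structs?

src at 0 (size 8, align 1) → ends 8
length at 8 (size 1, align 1) → ends 9
seq at 9 (size 2, align 1) → ends 11
checksum at 11 (size 36, align 1) → ends 47
dst at 47 (size 8, align 1) → ends 55
flags at 55 (size 1, align 1) → ends 56
port at 56 (size 104, align 1) → ends 160
magic at 160 (size 1, align 1) → ends 161
total 161 bytes, alignment 1
array of 18: 18 × 161 = 2898

2898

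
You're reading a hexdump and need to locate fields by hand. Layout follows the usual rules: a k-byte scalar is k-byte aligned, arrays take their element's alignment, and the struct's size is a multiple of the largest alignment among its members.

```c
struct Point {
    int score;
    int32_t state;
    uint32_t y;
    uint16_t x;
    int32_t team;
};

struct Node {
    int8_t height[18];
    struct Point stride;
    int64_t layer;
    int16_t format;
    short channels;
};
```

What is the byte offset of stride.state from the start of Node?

24

Point: @0: score [4B, align 4] → 4; @4: state [4B, align 4] → 8; @8: y [4B, align 4] → 12; @12: x [2B, align 2] → 14; +2 pad (align 4); @16: team [4B, align 4] → 20; size 20, align 4
@0: height [18B, align 1] → 18
+2 pad (align 4)
@20: stride [20B, align 4] → 40
within Point: state at 4
20 + 4 = 24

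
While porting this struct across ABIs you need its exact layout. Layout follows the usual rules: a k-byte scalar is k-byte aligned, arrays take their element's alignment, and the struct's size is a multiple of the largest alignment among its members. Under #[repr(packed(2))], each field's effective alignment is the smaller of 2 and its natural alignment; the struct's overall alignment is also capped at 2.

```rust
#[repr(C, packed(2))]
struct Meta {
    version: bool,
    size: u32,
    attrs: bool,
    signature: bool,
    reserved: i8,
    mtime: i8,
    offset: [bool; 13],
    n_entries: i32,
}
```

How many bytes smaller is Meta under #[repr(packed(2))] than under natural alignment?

natural layout:
  @0: version [1B, align 1] → 1
  +3 pad (align 4)
  @4: size [4B, align 4] → 8
  @8: attrs [1B, align 1] → 9
  @9: signature [1B, align 1] → 10
  @10: reserved [1B, align 1] → 11
  @11: mtime [1B, align 1] → 12
  @12: offset [13B, align 1] → 25
  +3 pad (align 4)
  @28: n_entries [4B, align 4] → 32
  size 32, align 4
packed(2) layout:
  @0: version [1B, align 1] → 1
  +1 pad (align 2)
  @2: size [4B, align 2] → 6
  @6: attrs [1B, align 1] → 7
  @7: signature [1B, align 1] → 8
  @8: reserved [1B, align 1] → 9
  @9: mtime [1B, align 1] → 10
  @10: offset [13B, align 1] → 23
  +1 pad (align 2)
  @24: n_entries [4B, align 2] → 28
  size 28, align 2
32 − 28 = 4

4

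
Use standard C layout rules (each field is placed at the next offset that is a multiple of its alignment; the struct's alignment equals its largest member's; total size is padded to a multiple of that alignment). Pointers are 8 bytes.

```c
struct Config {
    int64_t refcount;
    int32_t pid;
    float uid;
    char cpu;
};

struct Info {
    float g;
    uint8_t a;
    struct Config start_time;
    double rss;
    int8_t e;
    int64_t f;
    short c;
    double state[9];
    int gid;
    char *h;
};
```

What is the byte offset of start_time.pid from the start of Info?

Config: refcount at 0 (size 8, align 8) → ends 8; pid at 8 (size 4, align 4) → ends 12; uid at 12 (size 4, align 4) → ends 16; cpu at 16 (size 1, align 1) → ends 17; tail pad 7 to reach multiple of 8; total 24 bytes, alignment 8
g at 0 (size 4, align 4) → ends 4
a at 4 (size 1, align 1) → ends 5
pad 3 to align 8 for start_time
start_time at 8 (size 24, align 8) → ends 32
within Config: pid at 8
8 + 8 = 16

16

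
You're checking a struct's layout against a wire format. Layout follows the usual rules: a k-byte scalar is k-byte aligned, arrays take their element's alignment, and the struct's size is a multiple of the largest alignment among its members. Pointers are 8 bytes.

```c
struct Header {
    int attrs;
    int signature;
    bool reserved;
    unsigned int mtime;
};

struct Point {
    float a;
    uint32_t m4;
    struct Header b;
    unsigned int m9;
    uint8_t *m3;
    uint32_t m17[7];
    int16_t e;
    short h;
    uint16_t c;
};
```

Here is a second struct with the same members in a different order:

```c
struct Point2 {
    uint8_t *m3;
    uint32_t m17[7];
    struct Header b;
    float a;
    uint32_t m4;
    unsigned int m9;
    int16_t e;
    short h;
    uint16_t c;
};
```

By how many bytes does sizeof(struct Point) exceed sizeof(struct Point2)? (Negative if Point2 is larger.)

Header: 0..4  attrs  (4B, 4-aligned); 4..8  signature  (4B, 4-aligned); 8..9  reserved  (1B, 1-aligned); 9..12  -- padding (3B); 12..16  mtime  (4B, 4-aligned); sizeof = 16, alignof = 4
0..4  a  (4B, 4-aligned)
4..8  m4  (4B, 4-aligned)
8..24  b  (16B, 4-aligned)
24..28  m9  (4B, 4-aligned)
28..32  -- padding (4B)
32..40  m3  (8B, 8-aligned)
40..68  m17  (28B, 4-aligned)
68..70  e  (2B, 2-aligned)
70..72  h  (2B, 2-aligned)
72..74  c  (2B, 2-aligned)
74..80  -- tail padding (6B)
sizeof = 80, alignof = 8
— Point2 —
0..8  m3  (8B, 8-aligned)
8..36  m17  (28B, 4-aligned)
36..52  b  (16B, 4-aligned)
52..56  a  (4B, 4-aligned)
56..60  m4  (4B, 4-aligned)
60..64  m9  (4B, 4-aligned)
64..66  e  (2B, 2-aligned)
66..68  h  (2B, 2-aligned)
68..70  c  (2B, 2-aligned)
70..72  -- tail padding (2B)
sizeof = 72, alignof = 8
80 − 72 = 8

8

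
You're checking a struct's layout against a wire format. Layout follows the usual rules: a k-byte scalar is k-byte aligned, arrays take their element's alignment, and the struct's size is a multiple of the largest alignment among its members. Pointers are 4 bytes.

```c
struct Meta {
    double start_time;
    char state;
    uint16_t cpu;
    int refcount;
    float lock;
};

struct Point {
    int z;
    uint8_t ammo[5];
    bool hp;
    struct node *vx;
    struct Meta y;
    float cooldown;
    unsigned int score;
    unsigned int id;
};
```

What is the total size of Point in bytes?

56

Meta: @0: start_time [8B, align 8] → 8; @8: state [1B, align 1] → 9; +1 pad (align 2); @10: cpu [2B, align 2] → 12; @12: refcount [4B, align 4] → 16; @16: lock [4B, align 4] → 20; +4 tail pad (align 8); size 24, align 8
@0: z [4B, align 4] → 4
@4: ammo [5B, align 1] → 9
@9: hp [1B, align 1] → 10
+2 pad (align 4)
@12: vx [4B, align 4] → 16
@16: y [24B, align 8] → 40
@40: cooldown [4B, align 4] → 44
@44: score [4B, align 4] → 48
@48: id [4B, align 4] → 52
+4 tail pad (align 8)
size 56, align 8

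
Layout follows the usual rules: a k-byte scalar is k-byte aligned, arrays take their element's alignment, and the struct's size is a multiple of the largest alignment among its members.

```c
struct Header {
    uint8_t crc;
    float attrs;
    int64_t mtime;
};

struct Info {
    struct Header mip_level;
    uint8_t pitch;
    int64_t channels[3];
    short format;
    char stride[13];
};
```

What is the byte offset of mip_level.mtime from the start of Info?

8

Header: crc at 0 (size 1, align 1) → ends 1; pad 3 to align 4 for attrs; attrs at 4 (size 4, align 4) → ends 8; mtime at 8 (size 8, align 8) → ends 16; total 16 bytes, alignment 8
mip_level at 0 (size 16, align 8) → ends 16
within Header: mtime at 8
0 + 8 = 8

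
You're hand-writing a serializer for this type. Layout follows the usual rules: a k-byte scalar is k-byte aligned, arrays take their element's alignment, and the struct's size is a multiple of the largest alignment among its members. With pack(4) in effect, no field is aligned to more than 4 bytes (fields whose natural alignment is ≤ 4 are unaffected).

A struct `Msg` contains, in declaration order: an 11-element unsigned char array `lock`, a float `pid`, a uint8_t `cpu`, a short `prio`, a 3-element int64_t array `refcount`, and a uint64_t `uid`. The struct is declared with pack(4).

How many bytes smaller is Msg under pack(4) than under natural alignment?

4

natural layout:
  lock at 0 (size 11, align 1) → ends 11
  pad 1 to align 4 for pid
  pid at 12 (size 4, align 4) → ends 16
  cpu at 16 (size 1, align 1) → ends 17
  pad 1 to align 2 for prio
  prio at 18 (size 2, align 2) → ends 20
  pad 4 to align 8 for refcount
  refcount at 24 (size 24, align 8) → ends 48
  uid at 48 (size 8, align 8) → ends 56
  total 56 bytes, alignment 8
packed(4) layout:
  lock at 0 (size 11, align 1) → ends 11
  pad 1 to align 4 for pid
  pid at 12 (size 4, align 4) → ends 16
  cpu at 16 (size 1, align 1) → ends 17
  pad 1 to align 2 for prio
  prio at 18 (size 2, align 2) → ends 20
  refcount at 20 (size 24, align 4) → ends 44
  uid at 44 (size 8, align 4) → ends 52
  total 52 bytes, alignment 4
56 − 52 = 4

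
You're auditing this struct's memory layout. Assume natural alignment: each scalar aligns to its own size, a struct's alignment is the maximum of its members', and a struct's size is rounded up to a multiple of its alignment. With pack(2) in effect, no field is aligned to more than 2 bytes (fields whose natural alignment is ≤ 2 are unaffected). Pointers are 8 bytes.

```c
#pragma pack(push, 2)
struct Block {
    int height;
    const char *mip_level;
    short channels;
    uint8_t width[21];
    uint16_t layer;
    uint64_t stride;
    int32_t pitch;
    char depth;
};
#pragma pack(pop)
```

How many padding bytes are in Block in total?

0..4  height  (4B, 2-aligned)
4..12  mip_level  (8B, 2-aligned)
12..14  channels  (2B, 2-aligned)
14..35  width  (21B, 1-aligned)
35..36  -- padding (1B)
36..38  layer  (2B, 2-aligned)
38..46  stride  (8B, 2-aligned)
46..50  pitch  (4B, 2-aligned)
50..51  depth  (1B, 1-aligned)
51..52  -- tail padding (1B)
sizeof = 52, alignof = 2
data bytes 50, size 52 → padding 2

2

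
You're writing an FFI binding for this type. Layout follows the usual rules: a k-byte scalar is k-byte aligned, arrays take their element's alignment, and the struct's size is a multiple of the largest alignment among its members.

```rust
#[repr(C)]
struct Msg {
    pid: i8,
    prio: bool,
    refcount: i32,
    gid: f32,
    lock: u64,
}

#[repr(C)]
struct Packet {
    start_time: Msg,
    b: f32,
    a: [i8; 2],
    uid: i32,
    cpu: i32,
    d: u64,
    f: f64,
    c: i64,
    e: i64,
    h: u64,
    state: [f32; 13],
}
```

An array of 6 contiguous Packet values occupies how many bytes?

Msg: @0: pid [1B, align 1] → 1; @1: prio [1B, align 1] → 2; +2 pad (align 4); @4: refcount [4B, align 4] → 8; @8: gid [4B, align 4] → 12; +4 pad (align 8); @16: lock [8B, align 8] → 24; size 24, align 8
@0: start_time [24B, align 8] → 24
@24: b [4B, align 4] → 28
@28: a [2B, align 1] → 30
+2 pad (align 4)
@32: uid [4B, align 4] → 36
@36: cpu [4B, align 4] → 40
@40: d [8B, align 8] → 48
@48: f [8B, align 8] → 56
@56: c [8B, align 8] → 64
@64: e [8B, align 8] → 72
@72: h [8B, align 8] → 80
@80: state [52B, align 4] → 132
+4 tail pad (align 8)
size 136, align 8
array of 6: 6 × 136 = 816

816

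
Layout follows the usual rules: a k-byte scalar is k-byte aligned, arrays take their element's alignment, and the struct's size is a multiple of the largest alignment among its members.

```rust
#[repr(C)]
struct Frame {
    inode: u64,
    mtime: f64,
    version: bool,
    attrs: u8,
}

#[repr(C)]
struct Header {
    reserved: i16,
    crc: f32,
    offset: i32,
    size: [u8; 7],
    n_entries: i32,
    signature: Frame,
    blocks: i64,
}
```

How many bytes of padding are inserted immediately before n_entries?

Frame: inode at 0 (size 8, align 8) → ends 8; mtime at 8 (size 8, align 8) → ends 16; version at 16 (size 1, align 1) → ends 17; attrs at 17 (size 1, align 1) → ends 18; tail pad 6 to reach multiple of 8; total 24 bytes, alignment 8
reserved at 0 (size 2, align 2) → ends 2
pad 2 to align 4 for crc
crc at 4 (size 4, align 4) → ends 8
offset at 8 (size 4, align 4) → ends 12
size at 12 (size 7, align 1) → ends 19
pad 1 to align 4 for n_entries
n_entries at 20 (size 4, align 4) → ends 24

1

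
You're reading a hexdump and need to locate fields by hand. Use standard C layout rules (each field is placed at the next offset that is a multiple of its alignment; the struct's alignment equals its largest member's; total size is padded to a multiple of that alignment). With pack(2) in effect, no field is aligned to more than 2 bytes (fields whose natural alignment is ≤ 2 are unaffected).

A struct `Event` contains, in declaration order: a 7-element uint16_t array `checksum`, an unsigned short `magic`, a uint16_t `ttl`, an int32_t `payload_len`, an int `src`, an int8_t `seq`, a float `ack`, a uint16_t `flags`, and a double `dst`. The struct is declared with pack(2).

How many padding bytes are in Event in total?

1

0..14  checksum  (14B, 2-aligned)
14..16  magic  (2B, 2-aligned)
16..18  ttl  (2B, 2-aligned)
18..22  payload_len  (4B, 2-aligned)
22..26  src  (4B, 2-aligned)
26..27  seq  (1B, 1-aligned)
27..28  -- padding (1B)
28..32  ack  (4B, 2-aligned)
32..34  flags  (2B, 2-aligned)
34..42  dst  (8B, 2-aligned)
sizeof = 42, alignof = 2
data bytes 41, size 42 → padding 1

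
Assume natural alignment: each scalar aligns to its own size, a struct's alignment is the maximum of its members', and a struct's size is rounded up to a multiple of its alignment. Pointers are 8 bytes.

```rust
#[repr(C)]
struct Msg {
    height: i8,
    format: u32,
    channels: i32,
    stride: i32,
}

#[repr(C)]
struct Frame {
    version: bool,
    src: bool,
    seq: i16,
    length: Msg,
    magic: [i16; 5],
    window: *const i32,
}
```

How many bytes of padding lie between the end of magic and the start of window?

Msg: height at 0 (size 1, align 1) → ends 1; pad 3 to align 4 for format; format at 4 (size 4, align 4) → ends 8; channels at 8 (size 4, align 4) → ends 12; stride at 12 (size 4, align 4) → ends 16; total 16 bytes, alignment 4
version at 0 (size 1, align 1) → ends 1
src at 1 (size 1, align 1) → ends 2
seq at 2 (size 2, align 2) → ends 4
length at 4 (size 16, align 4) → ends 20
magic at 20 (size 10, align 2) → ends 30
pad 2 to align 8 for window
window at 32 (size 8, align 8) → ends 40

2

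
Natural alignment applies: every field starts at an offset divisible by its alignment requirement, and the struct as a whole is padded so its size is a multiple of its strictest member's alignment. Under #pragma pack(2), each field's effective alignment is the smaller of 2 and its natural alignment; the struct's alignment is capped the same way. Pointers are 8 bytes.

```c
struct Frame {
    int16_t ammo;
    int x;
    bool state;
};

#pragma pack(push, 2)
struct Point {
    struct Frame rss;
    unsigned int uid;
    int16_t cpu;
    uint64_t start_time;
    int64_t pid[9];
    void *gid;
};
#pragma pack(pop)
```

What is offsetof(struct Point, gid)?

Frame: ammo at 0 (size 2, align 2) → ends 2; pad 2 to align 4 for x; x at 4 (size 4, align 4) → ends 8; state at 8 (size 1, align 1) → ends 9; tail pad 3 to reach multiple of 4; total 12 bytes, alignment 4
rss at 0 (size 12, align 2) → ends 12
uid at 12 (size 4, align 2) → ends 16
cpu at 16 (size 2, align 2) → ends 18
start_time at 18 (size 8, align 2) → ends 26
pid at 26 (size 72, align 2) → ends 98
gid at 98 (size 8, align 2) → ends 106

98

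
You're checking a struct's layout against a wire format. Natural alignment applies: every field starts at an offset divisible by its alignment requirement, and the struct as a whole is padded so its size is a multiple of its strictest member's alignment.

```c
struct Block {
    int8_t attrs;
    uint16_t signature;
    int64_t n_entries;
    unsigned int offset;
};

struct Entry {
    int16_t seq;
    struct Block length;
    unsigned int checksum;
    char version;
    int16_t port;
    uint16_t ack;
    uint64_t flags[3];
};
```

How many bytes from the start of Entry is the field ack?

Block: 0..1  attrs  (1B, 1-aligned); 1..2  -- padding (1B); 2..4  signature  (2B, 2-aligned); 4..8  -- padding (4B); 8..16  n_entries  (8B, 8-aligned); 16..20  offset  (4B, 4-aligned); 20..24  -- tail padding (4B); sizeof = 24, alignof = 8
0..2  seq  (2B, 2-aligned)
2..8  -- padding (6B)
8..32  length  (24B, 8-aligned)
32..36  checksum  (4B, 4-aligned)
36..37  version  (1B, 1-aligned)
37..38  -- padding (1B)
38..40  port  (2B, 2-aligned)
40..42  ack  (2B, 2-aligned)

40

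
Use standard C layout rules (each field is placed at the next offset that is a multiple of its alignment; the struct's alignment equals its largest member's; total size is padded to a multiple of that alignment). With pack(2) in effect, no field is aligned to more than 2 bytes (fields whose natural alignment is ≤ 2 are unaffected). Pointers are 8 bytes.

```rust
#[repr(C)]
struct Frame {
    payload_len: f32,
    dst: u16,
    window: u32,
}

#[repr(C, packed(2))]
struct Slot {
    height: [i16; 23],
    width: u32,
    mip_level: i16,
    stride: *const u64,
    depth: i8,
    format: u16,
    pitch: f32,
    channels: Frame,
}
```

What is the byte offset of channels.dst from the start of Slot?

Frame: payload_len at 0 (size 4, align 4) → ends 4; dst at 4 (size 2, align 2) → ends 6; pad 2 to align 4 for window; window at 8 (size 4, align 4) → ends 12; total 12 bytes, alignment 4
height at 0 (size 46, align 2) → ends 46
width at 46 (size 4, align 2) → ends 50
mip_level at 50 (size 2, align 2) → ends 52
stride at 52 (size 8, align 2) → ends 60
depth at 60 (size 1, align 1) → ends 61
pad 1 to align 2 for format
format at 62 (size 2, align 2) → ends 64
pitch at 64 (size 4, align 2) → ends 68
channels at 68 (size 12, align 2) → ends 80
within Frame: dst at 4
68 + 4 = 72

72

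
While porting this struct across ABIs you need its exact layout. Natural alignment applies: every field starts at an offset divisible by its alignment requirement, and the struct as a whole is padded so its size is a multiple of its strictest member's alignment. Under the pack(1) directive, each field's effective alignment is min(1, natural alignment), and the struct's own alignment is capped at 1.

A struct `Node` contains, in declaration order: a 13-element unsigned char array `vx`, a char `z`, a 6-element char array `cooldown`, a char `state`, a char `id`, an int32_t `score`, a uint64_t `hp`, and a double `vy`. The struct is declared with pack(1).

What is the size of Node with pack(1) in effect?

42

0..13  vx  (13B, 1-aligned)
13..14  z  (1B, 1-aligned)
14..20  cooldown  (6B, 1-aligned)
20..21  state  (1B, 1-aligned)
21..22  id  (1B, 1-aligned)
22..26  score  (4B, 1-aligned)
26..34  hp  (8B, 1-aligned)
34..42  vy  (8B, 1-aligned)
sizeof = 42, alignof = 1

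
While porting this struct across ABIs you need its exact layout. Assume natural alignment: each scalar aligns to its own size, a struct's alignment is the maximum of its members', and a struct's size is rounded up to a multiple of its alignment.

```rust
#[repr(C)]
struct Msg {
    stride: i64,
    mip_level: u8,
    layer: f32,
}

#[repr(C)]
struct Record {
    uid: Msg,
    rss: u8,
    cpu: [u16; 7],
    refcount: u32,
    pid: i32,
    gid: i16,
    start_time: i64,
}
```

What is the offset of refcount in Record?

Msg: @0: stride [8B, align 8] → 8; @8: mip_level [1B, align 1] → 9; +3 pad (align 4); @12: layer [4B, align 4] → 16; size 16, align 8
@0: uid [16B, align 8] → 16
@16: rss [1B, align 1] → 17
+1 pad (align 2)
@18: cpu [14B, align 2] → 32
@32: refcount [4B, align 4] → 36

32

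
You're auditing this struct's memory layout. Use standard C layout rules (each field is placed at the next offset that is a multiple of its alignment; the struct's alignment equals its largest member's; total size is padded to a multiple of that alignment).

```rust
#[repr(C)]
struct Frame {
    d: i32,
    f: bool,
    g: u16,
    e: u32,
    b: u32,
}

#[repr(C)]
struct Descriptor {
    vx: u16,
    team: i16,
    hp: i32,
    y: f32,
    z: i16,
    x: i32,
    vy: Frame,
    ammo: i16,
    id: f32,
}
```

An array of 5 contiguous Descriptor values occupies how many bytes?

Frame: @0: d [4B, align 4] → 4; @4: f [1B, align 1] → 5; +1 pad (align 2); @6: g [2B, align 2] → 8; @8: e [4B, align 4] → 12; @12: b [4B, align 4] → 16; size 16, align 4
@0: vx [2B, align 2] → 2
@2: team [2B, align 2] → 4
@4: hp [4B, align 4] → 8
@8: y [4B, align 4] → 12
@12: z [2B, align 2] → 14
+2 pad (align 4)
@16: x [4B, align 4] → 20
@20: vy [16B, align 4] → 36
@36: ammo [2B, align 2] → 38
+2 pad (align 4)
@40: id [4B, align 4] → 44
size 44, align 4
array of 5: 5 × 44 = 220

220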